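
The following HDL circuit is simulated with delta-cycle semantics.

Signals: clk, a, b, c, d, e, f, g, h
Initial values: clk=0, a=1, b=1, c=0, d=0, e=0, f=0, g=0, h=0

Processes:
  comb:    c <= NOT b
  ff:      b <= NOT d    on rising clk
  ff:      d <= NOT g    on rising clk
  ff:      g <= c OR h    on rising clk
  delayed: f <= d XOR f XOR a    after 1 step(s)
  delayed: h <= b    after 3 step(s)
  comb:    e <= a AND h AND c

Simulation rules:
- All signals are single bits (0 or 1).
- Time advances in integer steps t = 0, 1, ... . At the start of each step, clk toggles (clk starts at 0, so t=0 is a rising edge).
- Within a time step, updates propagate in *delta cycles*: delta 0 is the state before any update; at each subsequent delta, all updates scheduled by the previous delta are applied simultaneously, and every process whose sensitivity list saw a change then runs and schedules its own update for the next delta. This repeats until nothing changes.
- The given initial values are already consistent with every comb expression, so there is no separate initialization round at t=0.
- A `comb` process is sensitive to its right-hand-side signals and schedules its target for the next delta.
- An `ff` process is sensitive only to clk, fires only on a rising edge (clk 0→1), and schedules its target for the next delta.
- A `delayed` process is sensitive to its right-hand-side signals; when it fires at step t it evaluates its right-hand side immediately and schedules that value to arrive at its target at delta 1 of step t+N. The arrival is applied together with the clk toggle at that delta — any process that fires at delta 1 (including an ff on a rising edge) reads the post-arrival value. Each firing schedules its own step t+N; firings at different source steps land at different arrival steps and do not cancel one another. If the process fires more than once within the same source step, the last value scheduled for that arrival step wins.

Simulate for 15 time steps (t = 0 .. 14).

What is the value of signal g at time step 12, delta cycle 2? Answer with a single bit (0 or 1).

1

[bits: clk,e,h,d,g,f,a,b,c]
t=0: Δ0=000000110 Δ1=100000110 Δ2=100100110 | 2Δ
t=1: Δ0=100100110 Δ1=000100110 | 1Δ
t=2: Δ0=000100110 Δ1=100100110 Δ2=100100100 Δ3=100100101 | 3Δ
t=3: Δ0=100100101 Δ1=000100101 | 1Δ
t=4: Δ0=000100101 Δ1=100100101 Δ2=100110101 | 2Δ
t=5: Δ0=100110101 Δ1=000110101 | 1Δ
t=6: Δ0=000110101 Δ1=100110101 Δ2=100010101 | 2Δ
t=7: Δ0=100010101 Δ1=000011101 | 1Δ
t=8: Δ0=000011101 Δ1=100010101 Δ2=100010111 Δ3=100010110 | 3Δ
t=9: Δ0=100010110 Δ1=000011110 | 1Δ
t=10: Δ0=000011110 Δ1=100010110 Δ2=100000110 | 2Δ
t=11: Δ0=100000110 Δ1=001001110 | 1Δ
t=12: Δ0=001001110 Δ1=101000110 Δ2=101110110 | 2Δ
t=13: Δ0=101110110 Δ1=001110110 | 1Δ
t=14: Δ0=001110110 Δ1=101110110 Δ2=101010100 Δ3=101010101 Δ4=111010101 | 4Δ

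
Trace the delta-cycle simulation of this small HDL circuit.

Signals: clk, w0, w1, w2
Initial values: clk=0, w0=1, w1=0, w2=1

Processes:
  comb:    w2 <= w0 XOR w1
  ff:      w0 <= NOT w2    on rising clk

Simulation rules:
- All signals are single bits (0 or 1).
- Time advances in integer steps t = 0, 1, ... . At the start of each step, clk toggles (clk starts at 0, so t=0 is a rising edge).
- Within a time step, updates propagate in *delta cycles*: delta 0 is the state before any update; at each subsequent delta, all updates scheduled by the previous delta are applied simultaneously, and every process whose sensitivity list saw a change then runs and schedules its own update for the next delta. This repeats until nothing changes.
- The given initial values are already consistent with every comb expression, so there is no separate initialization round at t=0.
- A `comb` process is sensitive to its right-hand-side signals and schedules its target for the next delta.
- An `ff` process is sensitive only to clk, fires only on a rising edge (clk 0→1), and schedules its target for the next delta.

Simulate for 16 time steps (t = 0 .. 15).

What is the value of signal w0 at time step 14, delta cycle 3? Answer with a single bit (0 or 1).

1

t0.Δ0 w0=1 w1=0 w2=1 clk=0
t0.Δ1 w0=1 w1=0 w2=1 clk=1
t0.Δ2 w0=0 w1=0 w2=1 clk=1
t0.Δ3 w0=0 w1=0 w2=0 clk=1
t1.Δ0 w0=0 w1=0 w2=0 clk=1
t1.Δ1 w0=0 w1=0 w2=0 clk=0
t2.Δ0 w0=0 w1=0 w2=0 clk=0
t2.Δ1 w0=0 w1=0 w2=0 clk=1
t2.Δ2 w0=1 w1=0 w2=0 clk=1
t2.Δ3 w0=1 w1=0 w2=1 clk=1
t3.Δ0 w0=1 w1=0 w2=1 clk=1
t3.Δ1 w0=1 w1=0 w2=1 clk=0
t4.Δ0 w0=1 w1=0 w2=1 clk=0
t4.Δ1 w0=1 w1=0 w2=1 clk=1
t4.Δ2 w0=0 w1=0 w2=1 clk=1
t4.Δ3 w0=0 w1=0 w2=0 clk=1
t5.Δ0 w0=0 w1=0 w2=0 clk=1
t5.Δ1 w0=0 w1=0 w2=0 clk=0
t6.Δ0 w0=0 w1=0 w2=0 clk=0
t6.Δ1 w0=0 w1=0 w2=0 clk=1
t6.Δ2 w0=1 w1=0 w2=0 clk=1
t6.Δ3 w0=1 w1=0 w2=1 clk=1
t7.Δ0 w0=1 w1=0 w2=1 clk=1
t7.Δ1 w0=1 w1=0 w2=1 clk=0
t8.Δ0 w0=1 w1=0 w2=1 clk=0
t8.Δ1 w0=1 w1=0 w2=1 clk=1
t8.Δ2 w0=0 w1=0 w2=1 clk=1
t8.Δ3 w0=0 w1=0 w2=0 clk=1
t9.Δ0 w0=0 w1=0 w2=0 clk=1
t9.Δ1 w0=0 w1=0 w2=0 clk=0
t10.Δ0 w0=0 w1=0 w2=0 clk=0
t10.Δ1 w0=0 w1=0 w2=0 clk=1
t10.Δ2 w0=1 w1=0 w2=0 clk=1
t10.Δ3 w0=1 w1=0 w2=1 clk=1
t11.Δ0 w0=1 w1=0 w2=1 clk=1
t11.Δ1 w0=1 w1=0 w2=1 clk=0
t12.Δ0 w0=1 w1=0 w2=1 clk=0
t12.Δ1 w0=1 w1=0 w2=1 clk=1
t12.Δ2 w0=0 w1=0 w2=1 clk=1
t12.Δ3 w0=0 w1=0 w2=0 clk=1
t13.Δ0 w0=0 w1=0 w2=0 clk=1
t13.Δ1 w0=0 w1=0 w2=0 clk=0
t14.Δ0 w0=0 w1=0 w2=0 clk=0
t14.Δ1 w0=0 w1=0 w2=0 clk=1
t14.Δ2 w0=1 w1=0 w2=0 clk=1
t14.Δ3 w0=1 w1=0 w2=1 clk=1
t15.Δ0 w0=1 w1=0 w2=1 clk=1
t15.Δ1 w0=1 w1=0 w2=1 clk=0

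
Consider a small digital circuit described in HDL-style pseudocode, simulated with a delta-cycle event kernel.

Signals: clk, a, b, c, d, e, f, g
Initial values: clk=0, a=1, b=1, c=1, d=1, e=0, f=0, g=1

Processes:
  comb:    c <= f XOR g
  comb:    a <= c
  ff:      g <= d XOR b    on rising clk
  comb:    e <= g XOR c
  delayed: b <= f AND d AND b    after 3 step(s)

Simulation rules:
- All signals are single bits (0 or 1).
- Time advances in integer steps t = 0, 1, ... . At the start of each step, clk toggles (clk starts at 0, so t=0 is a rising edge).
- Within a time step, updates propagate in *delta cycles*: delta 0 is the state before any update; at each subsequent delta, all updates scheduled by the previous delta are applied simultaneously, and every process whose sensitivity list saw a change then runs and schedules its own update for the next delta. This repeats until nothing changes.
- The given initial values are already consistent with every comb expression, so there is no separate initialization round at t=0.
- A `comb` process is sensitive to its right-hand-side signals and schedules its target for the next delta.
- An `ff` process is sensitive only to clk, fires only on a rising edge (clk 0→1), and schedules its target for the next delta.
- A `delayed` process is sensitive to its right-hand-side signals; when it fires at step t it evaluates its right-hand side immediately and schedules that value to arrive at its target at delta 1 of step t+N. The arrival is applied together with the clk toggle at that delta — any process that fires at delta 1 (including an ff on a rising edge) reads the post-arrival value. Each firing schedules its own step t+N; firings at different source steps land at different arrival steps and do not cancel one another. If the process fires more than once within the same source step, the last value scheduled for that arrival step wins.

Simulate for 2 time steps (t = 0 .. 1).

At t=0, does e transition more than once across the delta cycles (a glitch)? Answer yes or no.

t0.Δ0 clk=0 d=1 f=0 g=1 a=1 b=1 c=1 e=0
t0.Δ1 clk=1 d=1 f=0 g=1 a=1 b=1 c=1 e=0
t0.Δ2 clk=1 d=1 f=0 g=0 a=1 b=1 c=1 e=0
t0.Δ3 clk=1 d=1 f=0 g=0 a=1 b=1 c=0 e=1
t0.Δ4 clk=1 d=1 f=0 g=0 a=0 b=1 c=0 e=0
t1.Δ0 clk=1 d=1 f=0 g=0 a=0 b=1 c=0 e=0
t1.Δ1 clk=0 d=1 f=0 g=0 a=0 b=1 c=0 e=0

yes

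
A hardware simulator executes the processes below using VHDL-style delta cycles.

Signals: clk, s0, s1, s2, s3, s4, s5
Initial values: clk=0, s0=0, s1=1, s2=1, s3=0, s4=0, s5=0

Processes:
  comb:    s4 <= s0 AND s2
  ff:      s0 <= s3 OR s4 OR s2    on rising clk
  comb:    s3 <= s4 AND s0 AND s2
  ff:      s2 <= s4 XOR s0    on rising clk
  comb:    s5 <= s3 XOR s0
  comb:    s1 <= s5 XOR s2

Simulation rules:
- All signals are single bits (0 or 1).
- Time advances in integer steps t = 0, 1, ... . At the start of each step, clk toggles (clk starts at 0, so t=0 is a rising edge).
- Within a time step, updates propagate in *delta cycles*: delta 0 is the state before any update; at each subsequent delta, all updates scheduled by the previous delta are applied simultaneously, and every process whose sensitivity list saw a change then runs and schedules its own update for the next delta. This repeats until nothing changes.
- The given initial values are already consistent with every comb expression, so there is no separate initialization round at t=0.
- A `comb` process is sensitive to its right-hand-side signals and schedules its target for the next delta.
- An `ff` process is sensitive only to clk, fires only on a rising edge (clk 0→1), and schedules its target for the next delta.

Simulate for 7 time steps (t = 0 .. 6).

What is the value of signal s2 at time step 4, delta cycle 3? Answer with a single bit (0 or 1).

t0.Δ0 s0=0 s3=0 s2=1 clk=0 s1=1 s4=0 s5=0
t0.Δ1 s0=0 s3=0 s2=1 clk=1 s1=1 s4=0 s5=0
t0.Δ2 s0=1 s3=0 s2=0 clk=1 s1=1 s4=0 s5=0
t0.Δ3 s0=1 s3=0 s2=0 clk=1 s1=0 s4=0 s5=1
t0.Δ4 s0=1 s3=0 s2=0 clk=1 s1=1 s4=0 s5=1
t1.Δ0 s0=1 s3=0 s2=0 clk=1 s1=1 s4=0 s5=1
t1.Δ1 s0=1 s3=0 s2=0 clk=0 s1=1 s4=0 s5=1
t2.Δ0 s0=1 s3=0 s2=0 clk=0 s1=1 s4=0 s5=1
t2.Δ1 s0=1 s3=0 s2=0 clk=1 s1=1 s4=0 s5=1
t2.Δ2 s0=0 s3=0 s2=1 clk=1 s1=1 s4=0 s5=1
t2.Δ3 s0=0 s3=0 s2=1 clk=1 s1=0 s4=0 s5=0
t2.Δ4 s0=0 s3=0 s2=1 clk=1 s1=1 s4=0 s5=0
t3.Δ0 s0=0 s3=0 s2=1 clk=1 s1=1 s4=0 s5=0
t3.Δ1 s0=0 s3=0 s2=1 clk=0 s1=1 s4=0 s5=0
t4.Δ0 s0=0 s3=0 s2=1 clk=0 s1=1 s4=0 s5=0
t4.Δ1 s0=0 s3=0 s2=1 clk=1 s1=1 s4=0 s5=0
t4.Δ2 s0=1 s3=0 s2=0 clk=1 s1=1 s4=0 s5=0
t4.Δ3 s0=1 s3=0 s2=0 clk=1 s1=0 s4=0 s5=1
t4.Δ4 s0=1 s3=0 s2=0 clk=1 s1=1 s4=0 s5=1
t5.Δ0 s0=1 s3=0 s2=0 clk=1 s1=1 s4=0 s5=1
t5.Δ1 s0=1 s3=0 s2=0 clk=0 s1=1 s4=0 s5=1
t6.Δ0 s0=1 s3=0 s2=0 clk=0 s1=1 s4=0 s5=1
t6.Δ1 s0=1 s3=0 s2=0 clk=1 s1=1 s4=0 s5=1
t6.Δ2 s0=0 s3=0 s2=1 clk=1 s1=1 s4=0 s5=1
t6.Δ3 s0=0 s3=0 s2=1 clk=1 s1=0 s4=0 s5=0
t6.Δ4 s0=0 s3=0 s2=1 clk=1 s1=1 s4=0 s5=0

0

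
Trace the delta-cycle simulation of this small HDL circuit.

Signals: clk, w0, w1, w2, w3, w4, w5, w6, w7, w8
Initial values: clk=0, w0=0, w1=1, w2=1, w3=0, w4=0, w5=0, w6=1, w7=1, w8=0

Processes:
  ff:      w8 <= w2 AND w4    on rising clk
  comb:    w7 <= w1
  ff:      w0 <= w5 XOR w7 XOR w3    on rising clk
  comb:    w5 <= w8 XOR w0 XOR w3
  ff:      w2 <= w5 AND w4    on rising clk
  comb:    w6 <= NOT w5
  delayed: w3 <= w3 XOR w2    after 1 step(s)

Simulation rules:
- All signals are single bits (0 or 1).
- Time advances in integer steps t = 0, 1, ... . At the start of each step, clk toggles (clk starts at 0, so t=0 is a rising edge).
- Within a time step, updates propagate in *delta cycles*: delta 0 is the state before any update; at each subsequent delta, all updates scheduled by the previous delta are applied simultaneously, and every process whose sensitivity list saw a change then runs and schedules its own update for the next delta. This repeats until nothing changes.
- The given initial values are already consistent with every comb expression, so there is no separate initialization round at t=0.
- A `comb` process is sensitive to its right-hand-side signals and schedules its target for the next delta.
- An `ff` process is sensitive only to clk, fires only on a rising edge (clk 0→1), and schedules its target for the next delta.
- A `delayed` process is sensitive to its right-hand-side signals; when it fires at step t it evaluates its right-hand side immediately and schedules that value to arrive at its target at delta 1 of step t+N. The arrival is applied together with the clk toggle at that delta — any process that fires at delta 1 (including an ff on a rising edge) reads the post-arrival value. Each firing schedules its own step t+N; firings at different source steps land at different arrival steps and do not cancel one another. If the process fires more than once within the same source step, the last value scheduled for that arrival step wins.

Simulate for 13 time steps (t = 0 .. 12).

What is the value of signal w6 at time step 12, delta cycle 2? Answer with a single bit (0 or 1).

t=0 Δ0: w7=1 w3=0 w1=1 w5=0 w6=1 w0=0 clk=0 w4=0 w2=1 w8=0
  Δ1: clk:0→1
  Δ2: w0:0→1, w2:1→0
  Δ3: w5:0→1
  Δ4: w6:1→0
  (4Δ to stable)
t=1 Δ0: w7=1 w3=0 w1=1 w5=1 w6=0 w0=1 clk=1 w4=0 w2=0 w8=0
  Δ1: clk:1→0
  (1Δ to stable)
t=2 Δ0: w7=1 w3=0 w1=1 w5=1 w6=0 w0=1 clk=0 w4=0 w2=0 w8=0
  Δ1: clk:0→1
  Δ2: w0:1→0
  Δ3: w5:1→0
  Δ4: w6:0→1
  (4Δ to stable)
t=3 Δ0: w7=1 w3=0 w1=1 w5=0 w6=1 w0=0 clk=1 w4=0 w2=0 w8=0
  Δ1: clk:1→0
  (1Δ to stable)
t=4 Δ0: w7=1 w3=0 w1=1 w5=0 w6=1 w0=0 clk=0 w4=0 w2=0 w8=0
  Δ1: clk:0→1
  Δ2: w0:0→1
  Δ3: w5:0→1
  Δ4: w6:1→0
  (4Δ to stable)
t=5 Δ0: w7=1 w3=0 w1=1 w5=1 w6=0 w0=1 clk=1 w4=0 w2=0 w8=0
  Δ1: clk:1→0
  (1Δ to stable)
t=6 Δ0: w7=1 w3=0 w1=1 w5=1 w6=0 w0=1 clk=0 w4=0 w2=0 w8=0
  Δ1: clk:0→1
  Δ2: w0:1→0
  Δ3: w5:1→0
  Δ4: w6:0→1
  (4Δ to stable)
t=7 Δ0: w7=1 w3=0 w1=1 w5=0 w6=1 w0=0 clk=1 w4=0 w2=0 w8=0
  Δ1: clk:1→0
  (1Δ to stable)
t=8 Δ0: w7=1 w3=0 w1=1 w5=0 w6=1 w0=0 clk=0 w4=0 w2=0 w8=0
  Δ1: clk:0→1
  Δ2: w0:0→1
  Δ3: w5:0→1
  Δ4: w6:1→0
  (4Δ to stable)
t=9 Δ0: w7=1 w3=0 w1=1 w5=1 w6=0 w0=1 clk=1 w4=0 w2=0 w8=0
  Δ1: clk:1→0
  (1Δ to stable)
t=10 Δ0: w7=1 w3=0 w1=1 w5=1 w6=0 w0=1 clk=0 w4=0 w2=0 w8=0
  Δ1: clk:0→1
  Δ2: w0:1→0
  Δ3: w5:1→0
  Δ4: w6:0→1
  (4Δ to stable)
t=11 Δ0: w7=1 w3=0 w1=1 w5=0 w6=1 w0=0 clk=1 w4=0 w2=0 w8=0
  Δ1: clk:1→0
  (1Δ to stable)
t=12 Δ0: w7=1 w3=0 w1=1 w5=0 w6=1 w0=0 clk=0 w4=0 w2=0 w8=0
  Δ1: clk:0→1
  Δ2: w0:0→1
  Δ3: w5:0→1
  Δ4: w6:1→0
  (4Δ to stable)

1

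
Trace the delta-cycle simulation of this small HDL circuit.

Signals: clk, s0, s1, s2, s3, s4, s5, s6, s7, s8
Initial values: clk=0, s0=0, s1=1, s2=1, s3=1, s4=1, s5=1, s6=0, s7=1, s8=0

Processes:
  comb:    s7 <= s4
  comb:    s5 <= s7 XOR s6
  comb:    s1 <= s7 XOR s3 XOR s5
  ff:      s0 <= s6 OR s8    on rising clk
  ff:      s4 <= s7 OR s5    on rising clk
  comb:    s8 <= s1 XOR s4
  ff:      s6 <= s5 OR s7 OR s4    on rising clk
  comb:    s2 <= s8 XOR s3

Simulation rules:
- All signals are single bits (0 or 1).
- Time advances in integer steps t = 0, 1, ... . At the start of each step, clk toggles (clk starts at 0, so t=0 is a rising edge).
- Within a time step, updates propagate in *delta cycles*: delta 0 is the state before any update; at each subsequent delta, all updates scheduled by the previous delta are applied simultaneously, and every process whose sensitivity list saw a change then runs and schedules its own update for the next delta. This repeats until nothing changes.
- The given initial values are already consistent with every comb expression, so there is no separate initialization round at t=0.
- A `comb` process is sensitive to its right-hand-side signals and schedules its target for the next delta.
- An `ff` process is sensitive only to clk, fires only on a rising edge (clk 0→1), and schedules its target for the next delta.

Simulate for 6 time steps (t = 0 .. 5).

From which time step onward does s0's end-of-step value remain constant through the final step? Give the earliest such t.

2

t0.Δ0 s3=1 clk=0 s7=1 s5=1 s8=0 s2=1 s4=1 s1=1 s6=0 s0=0
t0.Δ1 s3=1 clk=1 s7=1 s5=1 s8=0 s2=1 s4=1 s1=1 s6=0 s0=0
t0.Δ2 s3=1 clk=1 s7=1 s5=1 s8=0 s2=1 s4=1 s1=1 s6=1 s0=0
t0.Δ3 s3=1 clk=1 s7=1 s5=0 s8=0 s2=1 s4=1 s1=1 s6=1 s0=0
t0.Δ4 s3=1 clk=1 s7=1 s5=0 s8=0 s2=1 s4=1 s1=0 s6=1 s0=0
t0.Δ5 s3=1 clk=1 s7=1 s5=0 s8=1 s2=1 s4=1 s1=0 s6=1 s0=0
t0.Δ6 s3=1 clk=1 s7=1 s5=0 s8=1 s2=0 s4=1 s1=0 s6=1 s0=0
t1.Δ0 s3=1 clk=1 s7=1 s5=0 s8=1 s2=0 s4=1 s1=0 s6=1 s0=0
t1.Δ1 s3=1 clk=0 s7=1 s5=0 s8=1 s2=0 s4=1 s1=0 s6=1 s0=0
t2.Δ0 s3=1 clk=0 s7=1 s5=0 s8=1 s2=0 s4=1 s1=0 s6=1 s0=0
t2.Δ1 s3=1 clk=1 s7=1 s5=0 s8=1 s2=0 s4=1 s1=0 s6=1 s0=0
t2.Δ2 s3=1 clk=1 s7=1 s5=0 s8=1 s2=0 s4=1 s1=0 s6=1 s0=1
t3.Δ0 s3=1 clk=1 s7=1 s5=0 s8=1 s2=0 s4=1 s1=0 s6=1 s0=1
t3.Δ1 s3=1 clk=0 s7=1 s5=0 s8=1 s2=0 s4=1 s1=0 s6=1 s0=1
t4.Δ0 s3=1 clk=0 s7=1 s5=0 s8=1 s2=0 s4=1 s1=0 s6=1 s0=1
t4.Δ1 s3=1 clk=1 s7=1 s5=0 s8=1 s2=0 s4=1 s1=0 s6=1 s0=1
t5.Δ0 s3=1 clk=1 s7=1 s5=0 s8=1 s2=0 s4=1 s1=0 s6=1 s0=1
t5.Δ1 s3=1 clk=0 s7=1 s5=0 s8=1 s2=0 s4=1 s1=0 s6=1 s0=1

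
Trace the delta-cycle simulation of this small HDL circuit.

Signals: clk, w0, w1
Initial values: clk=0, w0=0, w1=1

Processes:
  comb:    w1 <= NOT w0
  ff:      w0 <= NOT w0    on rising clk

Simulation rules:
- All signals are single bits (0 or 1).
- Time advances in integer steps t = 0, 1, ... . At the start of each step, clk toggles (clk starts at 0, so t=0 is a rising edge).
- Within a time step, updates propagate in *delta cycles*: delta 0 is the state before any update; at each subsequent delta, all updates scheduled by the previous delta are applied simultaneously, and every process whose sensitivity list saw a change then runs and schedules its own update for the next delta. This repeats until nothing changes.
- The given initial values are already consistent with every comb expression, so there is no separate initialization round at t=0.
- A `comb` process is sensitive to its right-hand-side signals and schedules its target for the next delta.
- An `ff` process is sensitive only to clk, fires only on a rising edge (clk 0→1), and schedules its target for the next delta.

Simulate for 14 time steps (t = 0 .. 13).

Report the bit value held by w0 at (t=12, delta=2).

1

[bits: clk,w1,w0]
t=0: Δ0=010 Δ1=110 Δ2=111 Δ3=101 | 3Δ
t=1: Δ0=101 Δ1=001 | 1Δ
t=2: Δ0=001 Δ1=101 Δ2=100 Δ3=110 | 3Δ
t=3: Δ0=110 Δ1=010 | 1Δ
t=4: Δ0=010 Δ1=110 Δ2=111 Δ3=101 | 3Δ
t=5: Δ0=101 Δ1=001 | 1Δ
t=6: Δ0=001 Δ1=101 Δ2=100 Δ3=110 | 3Δ
t=7: Δ0=110 Δ1=010 | 1Δ
t=8: Δ0=010 Δ1=110 Δ2=111 Δ3=101 | 3Δ
t=9: Δ0=101 Δ1=001 | 1Δ
t=10: Δ0=001 Δ1=101 Δ2=100 Δ3=110 | 3Δ
t=11: Δ0=110 Δ1=010 | 1Δ
t=12: Δ0=010 Δ1=110 Δ2=111 Δ3=101 | 3Δ
t=13: Δ0=101 Δ1=001 | 1Δ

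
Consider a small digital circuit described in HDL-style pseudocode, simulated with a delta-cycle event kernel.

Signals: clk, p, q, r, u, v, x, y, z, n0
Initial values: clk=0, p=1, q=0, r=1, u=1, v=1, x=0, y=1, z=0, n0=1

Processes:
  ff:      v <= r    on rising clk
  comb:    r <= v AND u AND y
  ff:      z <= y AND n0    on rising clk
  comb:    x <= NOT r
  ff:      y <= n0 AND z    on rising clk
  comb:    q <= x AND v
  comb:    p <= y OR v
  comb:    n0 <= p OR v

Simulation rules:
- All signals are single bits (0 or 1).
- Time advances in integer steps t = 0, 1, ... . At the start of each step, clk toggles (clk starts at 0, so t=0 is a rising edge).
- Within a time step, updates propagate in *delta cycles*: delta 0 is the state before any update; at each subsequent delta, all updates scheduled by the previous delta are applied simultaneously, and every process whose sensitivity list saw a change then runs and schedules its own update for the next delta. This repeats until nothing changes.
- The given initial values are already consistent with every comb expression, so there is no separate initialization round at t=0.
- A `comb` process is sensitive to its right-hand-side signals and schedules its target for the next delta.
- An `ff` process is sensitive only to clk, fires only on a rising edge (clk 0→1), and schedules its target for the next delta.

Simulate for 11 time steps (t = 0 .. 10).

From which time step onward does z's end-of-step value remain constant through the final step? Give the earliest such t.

6

[bits: q,z,x,r,clk,v,y,u,n0,p]
t=0: Δ0=0001011111 Δ1=0001111111 Δ2=0101110111 Δ3=0100110111 Δ4=0110110111 Δ5=1110110111 | 5Δ
t=1: Δ0=1110110111 Δ1=1110010111 | 1Δ
t=2: Δ0=1110010111 Δ1=1110110111 Δ2=1010101111 Δ3=0010101111 | 3Δ
t=3: Δ0=0010101111 Δ1=0010001111 | 1Δ
t=4: Δ0=0010001111 Δ1=0010101111 Δ2=0110100111 Δ3=0110100110 Δ4=0110100100 | 4Δ
t=5: Δ0=0110100100 Δ1=0110000100 | 1Δ
t=6: Δ0=0110000100 Δ1=0110100100 Δ2=0010100100 | 2Δ
t=7: Δ0=0010100100 Δ1=0010000100 | 1Δ
t=8: Δ0=0010000100 Δ1=0010100100 | 1Δ
t=9: Δ0=0010100100 Δ1=0010000100 | 1Δ
t=10: Δ0=0010000100 Δ1=0010100100 | 1Δ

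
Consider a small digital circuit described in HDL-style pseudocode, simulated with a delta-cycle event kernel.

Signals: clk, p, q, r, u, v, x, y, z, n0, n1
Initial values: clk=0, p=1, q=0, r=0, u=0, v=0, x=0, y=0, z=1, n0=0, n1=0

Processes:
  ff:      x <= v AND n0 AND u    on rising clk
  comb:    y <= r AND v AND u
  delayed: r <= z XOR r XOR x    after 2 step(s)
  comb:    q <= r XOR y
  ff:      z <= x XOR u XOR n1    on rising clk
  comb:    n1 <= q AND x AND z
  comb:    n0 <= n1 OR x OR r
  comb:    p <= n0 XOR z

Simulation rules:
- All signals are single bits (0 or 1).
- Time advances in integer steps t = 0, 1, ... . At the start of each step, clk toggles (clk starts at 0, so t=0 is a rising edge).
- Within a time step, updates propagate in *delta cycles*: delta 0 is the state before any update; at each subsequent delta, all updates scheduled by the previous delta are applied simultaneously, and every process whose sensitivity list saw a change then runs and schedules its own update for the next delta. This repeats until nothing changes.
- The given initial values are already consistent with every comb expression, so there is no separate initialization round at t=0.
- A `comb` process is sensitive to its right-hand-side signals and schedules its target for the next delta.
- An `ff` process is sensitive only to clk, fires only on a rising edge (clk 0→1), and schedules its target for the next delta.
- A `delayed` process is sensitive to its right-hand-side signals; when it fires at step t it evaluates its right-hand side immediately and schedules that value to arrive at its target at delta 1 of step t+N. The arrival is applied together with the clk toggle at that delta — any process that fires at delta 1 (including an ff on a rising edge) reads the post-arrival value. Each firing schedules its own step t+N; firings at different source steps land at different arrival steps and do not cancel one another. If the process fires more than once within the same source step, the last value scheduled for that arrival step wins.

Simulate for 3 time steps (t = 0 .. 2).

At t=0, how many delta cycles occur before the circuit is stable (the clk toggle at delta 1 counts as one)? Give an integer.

[bits: n0,z,p,y,clk,x,v,r,n1,u,q]
t=0: Δ0=01100000000 Δ1=01101000000 Δ2=00101000000 Δ3=00001000000 | 3Δ
t=1: Δ0=00001000000 Δ1=00000000000 | 1Δ
t=2: Δ0=00000000000 Δ1=00001000000 | 1Δ

3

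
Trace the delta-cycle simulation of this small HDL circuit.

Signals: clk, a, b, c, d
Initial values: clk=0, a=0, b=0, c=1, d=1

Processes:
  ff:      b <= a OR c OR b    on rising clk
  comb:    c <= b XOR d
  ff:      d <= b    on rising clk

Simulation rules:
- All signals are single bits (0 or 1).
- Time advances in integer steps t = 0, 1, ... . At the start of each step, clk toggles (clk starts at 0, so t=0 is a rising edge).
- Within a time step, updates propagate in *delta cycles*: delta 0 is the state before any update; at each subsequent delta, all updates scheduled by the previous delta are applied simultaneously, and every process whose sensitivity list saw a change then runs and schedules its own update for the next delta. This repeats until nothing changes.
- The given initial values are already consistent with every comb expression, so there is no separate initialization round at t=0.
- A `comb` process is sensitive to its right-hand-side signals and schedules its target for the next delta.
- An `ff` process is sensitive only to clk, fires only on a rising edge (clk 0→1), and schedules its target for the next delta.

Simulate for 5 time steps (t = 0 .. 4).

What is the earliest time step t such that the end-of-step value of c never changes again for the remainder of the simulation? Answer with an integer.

2

[bits: b,clk,d,a,c]
t=0: Δ0=00101 Δ1=01101 Δ2=11001 | 2Δ
t=1: Δ0=11001 Δ1=10001 | 1Δ
t=2: Δ0=10001 Δ1=11001 Δ2=11101 Δ3=11100 | 3Δ
t=3: Δ0=11100 Δ1=10100 | 1Δ
t=4: Δ0=10100 Δ1=11100 | 1Δ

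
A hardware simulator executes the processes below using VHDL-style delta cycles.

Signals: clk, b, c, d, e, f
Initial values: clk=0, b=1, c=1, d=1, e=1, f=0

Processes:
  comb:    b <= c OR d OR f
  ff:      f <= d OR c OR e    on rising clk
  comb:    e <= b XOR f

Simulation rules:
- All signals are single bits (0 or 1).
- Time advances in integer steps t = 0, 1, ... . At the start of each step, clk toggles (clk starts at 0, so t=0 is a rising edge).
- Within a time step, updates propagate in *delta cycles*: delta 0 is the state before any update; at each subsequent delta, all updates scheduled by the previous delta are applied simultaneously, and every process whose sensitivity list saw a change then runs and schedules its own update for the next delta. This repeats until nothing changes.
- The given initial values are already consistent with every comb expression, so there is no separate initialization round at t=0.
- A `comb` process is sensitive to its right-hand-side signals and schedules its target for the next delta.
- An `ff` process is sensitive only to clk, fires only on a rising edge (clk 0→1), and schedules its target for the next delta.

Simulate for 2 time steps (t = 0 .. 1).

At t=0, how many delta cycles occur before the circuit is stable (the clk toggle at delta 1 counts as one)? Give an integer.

3

t=0 Δ0: b=1 e=1 f=0 clk=0 d=1 c=1
  Δ1: clk:0→1
  Δ2: f:0→1
  Δ3: e:1→0
  (3Δ to stable)
t=1 Δ0: b=1 e=0 f=1 clk=1 d=1 c=1
  Δ1: clk:1→0
  (1Δ to stable)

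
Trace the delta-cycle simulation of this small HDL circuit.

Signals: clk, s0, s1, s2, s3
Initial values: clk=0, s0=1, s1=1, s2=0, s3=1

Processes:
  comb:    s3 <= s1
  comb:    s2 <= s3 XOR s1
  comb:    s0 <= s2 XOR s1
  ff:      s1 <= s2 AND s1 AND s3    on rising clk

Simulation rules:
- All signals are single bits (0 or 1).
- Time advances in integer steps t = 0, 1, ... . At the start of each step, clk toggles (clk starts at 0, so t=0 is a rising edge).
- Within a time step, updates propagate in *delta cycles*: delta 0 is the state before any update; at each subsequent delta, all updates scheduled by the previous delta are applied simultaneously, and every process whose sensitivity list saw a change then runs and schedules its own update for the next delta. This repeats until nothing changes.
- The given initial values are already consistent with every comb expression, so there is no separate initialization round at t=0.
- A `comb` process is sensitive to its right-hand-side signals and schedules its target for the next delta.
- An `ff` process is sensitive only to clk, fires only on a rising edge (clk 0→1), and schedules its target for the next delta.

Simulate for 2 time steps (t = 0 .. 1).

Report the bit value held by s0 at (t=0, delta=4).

[bits: s2,s1,clk,s0,s3]
t=0: Δ0=01011 Δ1=01111 Δ2=00111 Δ3=10100 Δ4=00110 Δ5=00100 | 5Δ
t=1: Δ0=00100 Δ1=00000 | 1Δ

1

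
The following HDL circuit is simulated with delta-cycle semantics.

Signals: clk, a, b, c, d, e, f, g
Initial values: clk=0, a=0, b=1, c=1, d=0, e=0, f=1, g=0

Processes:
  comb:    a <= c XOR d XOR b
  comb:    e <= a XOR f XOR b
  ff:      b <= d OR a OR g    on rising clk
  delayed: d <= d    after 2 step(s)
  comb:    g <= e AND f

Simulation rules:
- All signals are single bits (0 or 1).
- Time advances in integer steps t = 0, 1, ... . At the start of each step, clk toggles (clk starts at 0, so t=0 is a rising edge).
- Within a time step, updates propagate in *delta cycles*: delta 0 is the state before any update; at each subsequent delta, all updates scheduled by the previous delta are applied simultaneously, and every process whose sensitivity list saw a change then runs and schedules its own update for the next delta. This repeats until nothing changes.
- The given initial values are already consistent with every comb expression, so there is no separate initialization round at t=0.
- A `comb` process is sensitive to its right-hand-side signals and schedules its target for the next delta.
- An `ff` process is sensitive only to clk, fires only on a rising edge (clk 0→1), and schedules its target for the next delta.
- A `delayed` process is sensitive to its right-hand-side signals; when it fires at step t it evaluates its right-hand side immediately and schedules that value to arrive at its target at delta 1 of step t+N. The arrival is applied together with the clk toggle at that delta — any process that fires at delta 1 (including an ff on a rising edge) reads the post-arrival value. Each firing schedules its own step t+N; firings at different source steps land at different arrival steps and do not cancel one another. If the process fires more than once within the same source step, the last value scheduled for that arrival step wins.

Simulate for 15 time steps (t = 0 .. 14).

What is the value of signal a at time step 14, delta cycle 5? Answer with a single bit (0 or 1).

0

t0.Δ0 c=1 e=0 f=1 g=0 clk=0 d=0 a=0 b=1
t0.Δ1 c=1 e=0 f=1 g=0 clk=1 d=0 a=0 b=1
t0.Δ2 c=1 e=0 f=1 g=0 clk=1 d=0 a=0 b=0
t0.Δ3 c=1 e=1 f=1 g=0 clk=1 d=0 a=1 b=0
t0.Δ4 c=1 e=0 f=1 g=1 clk=1 d=0 a=1 b=0
t0.Δ5 c=1 e=0 f=1 g=0 clk=1 d=0 a=1 b=0
t1.Δ0 c=1 e=0 f=1 g=0 clk=1 d=0 a=1 b=0
t1.Δ1 c=1 e=0 f=1 g=0 clk=0 d=0 a=1 b=0
t2.Δ0 c=1 e=0 f=1 g=0 clk=0 d=0 a=1 b=0
t2.Δ1 c=1 e=0 f=1 g=0 clk=1 d=0 a=1 b=0
t2.Δ2 c=1 e=0 f=1 g=0 clk=1 d=0 a=1 b=1
t2.Δ3 c=1 e=1 f=1 g=0 clk=1 d=0 a=0 b=1
t2.Δ4 c=1 e=0 f=1 g=1 clk=1 d=0 a=0 b=1
t2.Δ5 c=1 e=0 f=1 g=0 clk=1 d=0 a=0 b=1
t3.Δ0 c=1 e=0 f=1 g=0 clk=1 d=0 a=0 b=1
t3.Δ1 c=1 e=0 f=1 g=0 clk=0 d=0 a=0 b=1
t4.Δ0 c=1 e=0 f=1 g=0 clk=0 d=0 a=0 b=1
t4.Δ1 c=1 e=0 f=1 g=0 clk=1 d=0 a=0 b=1
t4.Δ2 c=1 e=0 f=1 g=0 clk=1 d=0 a=0 b=0
t4.Δ3 c=1 e=1 f=1 g=0 clk=1 d=0 a=1 b=0
t4.Δ4 c=1 e=0 f=1 g=1 clk=1 d=0 a=1 b=0
t4.Δ5 c=1 e=0 f=1 g=0 clk=1 d=0 a=1 b=0
t5.Δ0 c=1 e=0 f=1 g=0 clk=1 d=0 a=1 b=0
t5.Δ1 c=1 e=0 f=1 g=0 clk=0 d=0 a=1 b=0
t6.Δ0 c=1 e=0 f=1 g=0 clk=0 d=0 a=1 b=0
t6.Δ1 c=1 e=0 f=1 g=0 clk=1 d=0 a=1 b=0
t6.Δ2 c=1 e=0 f=1 g=0 clk=1 d=0 a=1 b=1
t6.Δ3 c=1 e=1 f=1 g=0 clk=1 d=0 a=0 b=1
t6.Δ4 c=1 e=0 f=1 g=1 clk=1 d=0 a=0 b=1
t6.Δ5 c=1 e=0 f=1 g=0 clk=1 d=0 a=0 b=1
t7.Δ0 c=1 e=0 f=1 g=0 clk=1 d=0 a=0 b=1
t7.Δ1 c=1 e=0 f=1 g=0 clk=0 d=0 a=0 b=1
t8.Δ0 c=1 e=0 f=1 g=0 clk=0 d=0 a=0 b=1
t8.Δ1 c=1 e=0 f=1 g=0 clk=1 d=0 a=0 b=1
t8.Δ2 c=1 e=0 f=1 g=0 clk=1 d=0 a=0 b=0
t8.Δ3 c=1 e=1 f=1 g=0 clk=1 d=0 a=1 b=0
t8.Δ4 c=1 e=0 f=1 g=1 clk=1 d=0 a=1 b=0
t8.Δ5 c=1 e=0 f=1 g=0 clk=1 d=0 a=1 b=0
t9.Δ0 c=1 e=0 f=1 g=0 clk=1 d=0 a=1 b=0
t9.Δ1 c=1 e=0 f=1 g=0 clk=0 d=0 a=1 b=0
t10.Δ0 c=1 e=0 f=1 g=0 clk=0 d=0 a=1 b=0
t10.Δ1 c=1 e=0 f=1 g=0 clk=1 d=0 a=1 b=0
t10.Δ2 c=1 e=0 f=1 g=0 clk=1 d=0 a=1 b=1
t10.Δ3 c=1 e=1 f=1 g=0 clk=1 d=0 a=0 b=1
t10.Δ4 c=1 e=0 f=1 g=1 clk=1 d=0 a=0 b=1
t10.Δ5 c=1 e=0 f=1 g=0 clk=1 d=0 a=0 b=1
t11.Δ0 c=1 e=0 f=1 g=0 clk=1 d=0 a=0 b=1
t11.Δ1 c=1 e=0 f=1 g=0 clk=0 d=0 a=0 b=1
t12.Δ0 c=1 e=0 f=1 g=0 clk=0 d=0 a=0 b=1
t12.Δ1 c=1 e=0 f=1 g=0 clk=1 d=0 a=0 b=1
t12.Δ2 c=1 e=0 f=1 g=0 clk=1 d=0 a=0 b=0
t12.Δ3 c=1 e=1 f=1 g=0 clk=1 d=0 a=1 b=0
t12.Δ4 c=1 e=0 f=1 g=1 clk=1 d=0 a=1 b=0
t12.Δ5 c=1 e=0 f=1 g=0 clk=1 d=0 a=1 b=0
t13.Δ0 c=1 e=0 f=1 g=0 clk=1 d=0 a=1 b=0
t13.Δ1 c=1 e=0 f=1 g=0 clk=0 d=0 a=1 b=0
t14.Δ0 c=1 e=0 f=1 g=0 clk=0 d=0 a=1 b=0
t14.Δ1 c=1 e=0 f=1 g=0 clk=1 d=0 a=1 b=0
t14.Δ2 c=1 e=0 f=1 g=0 clk=1 d=0 a=1 b=1
t14.Δ3 c=1 e=1 f=1 g=0 clk=1 d=0 a=0 b=1
t14.Δ4 c=1 e=0 f=1 g=1 clk=1 d=0 a=0 b=1
t14.Δ5 c=1 e=0 f=1 g=0 clk=1 d=0 a=0 b=1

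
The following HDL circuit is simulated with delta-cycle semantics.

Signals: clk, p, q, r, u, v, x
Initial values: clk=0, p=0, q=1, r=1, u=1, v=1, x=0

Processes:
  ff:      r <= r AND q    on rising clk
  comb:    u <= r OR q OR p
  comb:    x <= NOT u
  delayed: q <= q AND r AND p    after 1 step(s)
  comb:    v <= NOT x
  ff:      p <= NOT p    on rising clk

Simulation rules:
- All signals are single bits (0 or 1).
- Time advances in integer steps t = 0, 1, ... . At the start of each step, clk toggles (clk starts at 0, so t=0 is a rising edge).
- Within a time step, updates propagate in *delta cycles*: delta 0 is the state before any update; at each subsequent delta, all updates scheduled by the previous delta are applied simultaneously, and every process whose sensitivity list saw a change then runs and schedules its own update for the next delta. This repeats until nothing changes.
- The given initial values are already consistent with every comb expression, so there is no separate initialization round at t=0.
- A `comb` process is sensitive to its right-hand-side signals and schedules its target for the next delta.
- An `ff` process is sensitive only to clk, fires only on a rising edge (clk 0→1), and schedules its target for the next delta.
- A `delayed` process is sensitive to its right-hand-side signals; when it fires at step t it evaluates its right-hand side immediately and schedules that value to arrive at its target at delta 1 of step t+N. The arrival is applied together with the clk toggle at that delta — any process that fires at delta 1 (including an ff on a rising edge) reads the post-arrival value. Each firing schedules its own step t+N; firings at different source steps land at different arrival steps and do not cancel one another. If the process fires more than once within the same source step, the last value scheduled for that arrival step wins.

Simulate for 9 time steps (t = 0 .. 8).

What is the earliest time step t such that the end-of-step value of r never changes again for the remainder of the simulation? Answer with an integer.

t=0 Δ0: r=1 x=0 p=0 q=1 u=1 clk=0 v=1
  Δ1: clk:0→1
  Δ2: p:0→1
  (2Δ to stable)
t=1 Δ0: r=1 x=0 p=1 q=1 u=1 clk=1 v=1
  Δ1: clk:1→0
  (1Δ to stable)
t=2 Δ0: r=1 x=0 p=1 q=1 u=1 clk=0 v=1
  Δ1: clk:0→1
  Δ2: p:1→0
  (2Δ to stable)
t=3 Δ0: r=1 x=0 p=0 q=1 u=1 clk=1 v=1
  Δ1: q:1→0, clk:1→0
  (1Δ to stable)
t=4 Δ0: r=1 x=0 p=0 q=0 u=1 clk=0 v=1
  Δ1: clk:0→1
  Δ2: r:1→0, p:0→1
  (2Δ to stable)
t=5 Δ0: r=0 x=0 p=1 q=0 u=1 clk=1 v=1
  Δ1: clk:1→0
  (1Δ to stable)
t=6 Δ0: r=0 x=0 p=1 q=0 u=1 clk=0 v=1
  Δ1: clk:0→1
  Δ2: p:1→0
  Δ3: u:1→0
  Δ4: x:0→1
  Δ5: v:1→0
  (5Δ to stable)
t=7 Δ0: r=0 x=1 p=0 q=0 u=0 clk=1 v=0
  Δ1: clk:1→0
  (1Δ to stable)
t=8 Δ0: r=0 x=1 p=0 q=0 u=0 clk=0 v=0
  Δ1: clk:0→1
  Δ2: p:0→1
  Δ3: u:0→1
  Δ4: x:1→0
  Δ5: v:0→1
  (5Δ to stable)

4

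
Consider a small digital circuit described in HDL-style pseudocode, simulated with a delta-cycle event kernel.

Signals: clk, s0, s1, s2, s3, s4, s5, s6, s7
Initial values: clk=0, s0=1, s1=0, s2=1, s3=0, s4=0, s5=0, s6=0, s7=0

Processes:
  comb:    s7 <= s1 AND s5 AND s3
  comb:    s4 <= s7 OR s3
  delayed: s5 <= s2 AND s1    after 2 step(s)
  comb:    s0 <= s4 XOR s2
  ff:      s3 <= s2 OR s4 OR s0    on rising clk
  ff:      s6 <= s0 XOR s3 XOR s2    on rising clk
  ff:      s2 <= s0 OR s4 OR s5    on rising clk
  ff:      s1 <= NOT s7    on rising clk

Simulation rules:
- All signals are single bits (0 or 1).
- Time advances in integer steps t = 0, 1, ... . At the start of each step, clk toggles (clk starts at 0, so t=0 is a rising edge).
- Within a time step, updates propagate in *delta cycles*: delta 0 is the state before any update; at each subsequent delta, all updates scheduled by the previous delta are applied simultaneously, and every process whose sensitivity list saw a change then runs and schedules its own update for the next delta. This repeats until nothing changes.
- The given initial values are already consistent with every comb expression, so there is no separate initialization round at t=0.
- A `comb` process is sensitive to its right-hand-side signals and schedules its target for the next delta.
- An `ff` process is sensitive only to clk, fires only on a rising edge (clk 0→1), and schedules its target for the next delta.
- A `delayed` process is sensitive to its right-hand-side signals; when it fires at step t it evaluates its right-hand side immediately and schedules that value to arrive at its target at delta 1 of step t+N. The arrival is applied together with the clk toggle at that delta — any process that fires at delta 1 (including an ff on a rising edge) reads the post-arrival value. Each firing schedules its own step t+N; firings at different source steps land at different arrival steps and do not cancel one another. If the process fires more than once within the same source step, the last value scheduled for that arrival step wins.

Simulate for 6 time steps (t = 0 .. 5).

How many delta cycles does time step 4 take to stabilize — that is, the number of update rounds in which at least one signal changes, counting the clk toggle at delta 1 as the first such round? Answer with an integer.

3

t=0 Δ0: clk=0 s3=0 s0=1 s7=0 s5=0 s6=0 s4=0 s2=1 s1=0
  Δ1: clk:0→1
  Δ2: s3:0→1, s1:0→1
  Δ3: s4:0→1
  Δ4: s0:1→0
  (4Δ to stable)
t=1 Δ0: clk=1 s3=1 s0=0 s7=0 s5=0 s6=0 s4=1 s2=1 s1=1
  Δ1: clk:1→0
  (1Δ to stable)
t=2 Δ0: clk=0 s3=1 s0=0 s7=0 s5=0 s6=0 s4=1 s2=1 s1=1
  Δ1: clk:0→1, s5:0→1
  Δ2: s7:0→1
  (2Δ to stable)
t=3 Δ0: clk=1 s3=1 s0=0 s7=1 s5=1 s6=0 s4=1 s2=1 s1=1
  Δ1: clk:1→0
  (1Δ to stable)
t=4 Δ0: clk=0 s3=1 s0=0 s7=1 s5=1 s6=0 s4=1 s2=1 s1=1
  Δ1: clk:0→1
  Δ2: s1:1→0
  Δ3: s7:1→0
  (3Δ to stable)
t=5 Δ0: clk=1 s3=1 s0=0 s7=0 s5=1 s6=0 s4=1 s2=1 s1=0
  Δ1: clk:1→0
  (1Δ to stable)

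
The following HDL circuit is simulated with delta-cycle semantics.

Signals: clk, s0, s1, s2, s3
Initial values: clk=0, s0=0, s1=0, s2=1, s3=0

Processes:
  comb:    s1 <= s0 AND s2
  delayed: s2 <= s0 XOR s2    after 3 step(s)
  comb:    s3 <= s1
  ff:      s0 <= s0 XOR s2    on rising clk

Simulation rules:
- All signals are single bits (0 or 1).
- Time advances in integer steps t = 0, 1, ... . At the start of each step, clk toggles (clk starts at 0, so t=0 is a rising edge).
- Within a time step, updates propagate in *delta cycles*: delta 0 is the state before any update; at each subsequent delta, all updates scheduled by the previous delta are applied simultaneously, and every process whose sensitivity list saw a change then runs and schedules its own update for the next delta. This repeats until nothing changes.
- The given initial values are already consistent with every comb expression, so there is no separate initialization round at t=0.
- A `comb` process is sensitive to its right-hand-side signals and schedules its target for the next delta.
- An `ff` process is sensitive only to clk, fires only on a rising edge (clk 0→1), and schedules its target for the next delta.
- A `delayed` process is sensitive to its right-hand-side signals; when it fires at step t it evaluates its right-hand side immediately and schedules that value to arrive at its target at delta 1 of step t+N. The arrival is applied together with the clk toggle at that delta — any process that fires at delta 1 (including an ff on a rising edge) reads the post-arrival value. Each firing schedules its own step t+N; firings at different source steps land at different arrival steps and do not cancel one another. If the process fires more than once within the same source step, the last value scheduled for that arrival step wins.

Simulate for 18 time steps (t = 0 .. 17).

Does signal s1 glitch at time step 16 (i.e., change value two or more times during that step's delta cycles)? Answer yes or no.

t=0 Δ0: clk=0 s2=1 s0=0 s1=0 s3=0
  Δ1: clk:0→1
  Δ2: s0:0→1
  Δ3: s1:0→1
  Δ4: s3:0→1
  (4Δ to stable)
t=1 Δ0: clk=1 s2=1 s0=1 s1=1 s3=1
  Δ1: clk:1→0
  (1Δ to stable)
t=2 Δ0: clk=0 s2=1 s0=1 s1=1 s3=1
  Δ1: clk:0→1
  Δ2: s0:1→0
  Δ3: s1:1→0
  Δ4: s3:1→0
  (4Δ to stable)
t=3 Δ0: clk=1 s2=1 s0=0 s1=0 s3=0
  Δ1: clk:1→0, s2:1→0
  (1Δ to stable)
t=4 Δ0: clk=0 s2=0 s0=0 s1=0 s3=0
  Δ1: clk:0→1
  (1Δ to stable)
t=5 Δ0: clk=1 s2=0 s0=0 s1=0 s3=0
  Δ1: clk:1→0, s2:0→1
  (1Δ to stable)
t=6 Δ0: clk=0 s2=1 s0=0 s1=0 s3=0
  Δ1: clk:0→1, s2:1→0
  (1Δ to stable)
t=7 Δ0: clk=1 s2=0 s0=0 s1=0 s3=0
  Δ1: clk:1→0
  (1Δ to stable)
t=8 Δ0: clk=0 s2=0 s0=0 s1=0 s3=0
  Δ1: clk:0→1, s2:0→1
  Δ2: s0:0→1
  Δ3: s1:0→1
  Δ4: s3:0→1
  (4Δ to stable)
t=9 Δ0: clk=1 s2=1 s0=1 s1=1 s3=1
  Δ1: clk:1→0, s2:1→0
  Δ2: s1:1→0
  Δ3: s3:1→0
  (3Δ to stable)
t=10 Δ0: clk=0 s2=0 s0=1 s1=0 s3=0
  Δ1: clk:0→1
  (1Δ to stable)
t=11 Δ0: clk=1 s2=0 s0=1 s1=0 s3=0
  Δ1: clk:1→0
  (1Δ to stable)
t=12 Δ0: clk=0 s2=0 s0=1 s1=0 s3=0
  Δ1: clk:0→1, s2:0→1
  Δ2: s0:1→0, s1:0→1
  Δ3: s1:1→0, s3:0→1
  Δ4: s3:1→0
  (4Δ to stable)
t=13 Δ0: clk=1 s2=1 s0=0 s1=0 s3=0
  Δ1: clk:1→0
  (1Δ to stable)
t=14 Δ0: clk=0 s2=1 s0=0 s1=0 s3=0
  Δ1: clk:0→1
  Δ2: s0:0→1
  Δ3: s1:0→1
  Δ4: s3:0→1
  (4Δ to stable)
t=15 Δ0: clk=1 s2=1 s0=1 s1=1 s3=1
  Δ1: clk:1→0
  (1Δ to stable)
t=16 Δ0: clk=0 s2=1 s0=1 s1=1 s3=1
  Δ1: clk:0→1
  Δ2: s0:1→0
  Δ3: s1:1→0
  Δ4: s3:1→0
  (4Δ to stable)
t=17 Δ0: clk=1 s2=1 s0=0 s1=0 s3=0
  Δ1: clk:1→0, s2:1→0
  (1Δ to stable)

no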